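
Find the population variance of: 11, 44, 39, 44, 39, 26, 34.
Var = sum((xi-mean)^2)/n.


Mean = 33.8571
Squared deviations: 522.4490, 102.8776, 26.4490, 102.8776, 26.4490, 61.7347, 0.0204
Sum = 842.8571
Variance = 842.8571/7 = 120.4082

Variance = 120.4082


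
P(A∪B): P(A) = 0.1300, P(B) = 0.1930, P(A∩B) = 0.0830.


P(A∪B) = 0.1300 + 0.1930 - 0.0830
= 0.3230 - 0.0830
= 0.2400

P(A∪B) = 0.2400


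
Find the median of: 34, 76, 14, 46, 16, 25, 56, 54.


Sorted: 14, 16, 25, 34, 46, 54, 56, 76
n = 8 (even)
Middle values: 34 and 46
Median = (34+46)/2 = 40.0000

Median = 40.0000


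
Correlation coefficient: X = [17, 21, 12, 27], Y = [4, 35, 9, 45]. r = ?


Mean X = 19.2500, Mean Y = 23.2500
SD X = 5.494315, SD Y = 17.210099
Cov = 83.937500
r = 83.937500/(5.494315*17.210099) = 0.8877

r = 0.8877


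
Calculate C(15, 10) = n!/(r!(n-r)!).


C(15,10) = 15!/(10! × 5!)
= 1307674368000/(3628800 × 120)
= 3003

C(15,10) = 3003


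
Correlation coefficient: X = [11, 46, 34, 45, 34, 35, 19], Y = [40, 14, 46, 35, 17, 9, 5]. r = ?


Mean X = 32.0000, Mean Y = 23.7143
SD X = 11.904381, SD Y = 15.096966
Cov = -14.428571
r = -14.428571/(11.904381*15.096966) = -0.0803

r = -0.0803


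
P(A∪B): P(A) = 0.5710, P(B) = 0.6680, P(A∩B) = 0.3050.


P(A∪B) = 0.5710 + 0.6680 - 0.3050
= 1.2390 - 0.3050
= 0.9340

P(A∪B) = 0.9340


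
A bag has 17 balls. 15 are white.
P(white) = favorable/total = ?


P = 15/17 = 0.8824

P = 0.8824


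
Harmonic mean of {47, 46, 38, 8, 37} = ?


Sum of reciprocals = 1/47 + 1/46 + 1/38 + 1/8 + 1/37 = 0.221359
HM = 5/0.221359 = 22.5878

HM = 22.5878


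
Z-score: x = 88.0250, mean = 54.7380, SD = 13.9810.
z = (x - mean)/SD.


z = (88.0250 - 54.7380)/13.9810
= 33.2870/13.9810
= 2.3809

z = 2.3809


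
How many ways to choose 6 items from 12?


C(12,6) = 12!/(6! × 6!)
= 479001600/(720 × 720)
= 924

C(12,6) = 924


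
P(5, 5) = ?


P(5,5) = 5!/0!
= 120/1
= 120

P(5,5) = 120


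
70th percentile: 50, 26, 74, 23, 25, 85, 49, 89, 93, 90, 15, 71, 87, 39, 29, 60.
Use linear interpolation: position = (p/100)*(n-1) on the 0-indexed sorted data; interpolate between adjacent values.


Sorted: 15, 23, 25, 26, 29, 39, 49, 50, 60, 71, 74, 85, 87, 89, 90, 93
n = 16
Index = 70/100 * 15 = 10.5000
Lower = data[10] = 74, Upper = data[11] = 85
P70 = 74 + 0.5000*(11) = 79.5000

P70 = 79.5000


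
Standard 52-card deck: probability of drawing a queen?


4 queens in 52 cards
P = 4/52 = 0.0769

P = 0.0769


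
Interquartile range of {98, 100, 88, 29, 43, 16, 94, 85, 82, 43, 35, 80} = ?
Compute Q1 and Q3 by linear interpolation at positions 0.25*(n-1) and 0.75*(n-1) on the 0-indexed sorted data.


Sorted: 16, 29, 35, 43, 43, 80, 82, 85, 88, 94, 98, 100
Q1 (25th %ile) = 41.0000
Q3 (75th %ile) = 89.5000
IQR = 89.5000 - 41.0000 = 48.5000

IQR = 48.5000


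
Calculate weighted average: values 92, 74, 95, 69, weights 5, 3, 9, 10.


Numerator = 92*5 + 74*3 + 95*9 + 69*10 = 2227
Denominator = 5 + 3 + 9 + 10 = 27
WM = 2227/27 = 82.4815

WM = 82.4815


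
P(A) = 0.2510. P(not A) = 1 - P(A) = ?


P(not A) = 1 - 0.2510 = 0.7490

P(not A) = 0.7490


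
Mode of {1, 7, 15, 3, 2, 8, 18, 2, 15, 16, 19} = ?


Frequencies: 1:1, 2:2, 3:1, 7:1, 8:1, 15:2, 16:1, 18:1, 19:1
Max frequency = 2
Mode = 2, 15

Mode = 2, 15


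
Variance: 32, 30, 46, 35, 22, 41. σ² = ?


Mean = 34.3333
Squared deviations: 5.4444, 18.7778, 136.1111, 0.4444, 152.1111, 44.4444
Sum = 357.3333
Variance = 357.3333/6 = 59.5556

Variance = 59.5556


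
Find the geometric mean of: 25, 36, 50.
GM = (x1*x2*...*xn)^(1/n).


Product = 25 × 36 × 50 = 45000
GM = 45000^(1/3) = 35.5689

GM = 35.5689


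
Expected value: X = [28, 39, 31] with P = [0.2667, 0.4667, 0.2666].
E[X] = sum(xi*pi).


E[X] = 28*0.2667 + 39*0.4667 + 31*0.2666
= 7.4676 + 18.2013 + 8.2646
= 33.9335

E[X] = 33.9335


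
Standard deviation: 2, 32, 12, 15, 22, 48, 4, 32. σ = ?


Mean = 20.8750
Variance = 217.3594
SD = sqrt(217.3594) = 14.7431

SD = 14.7431


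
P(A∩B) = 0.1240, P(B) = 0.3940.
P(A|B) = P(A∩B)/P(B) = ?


P(A|B) = 0.1240/0.3940 = 0.3147

P(A|B) = 0.3147


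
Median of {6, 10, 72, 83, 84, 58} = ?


Sorted: 6, 10, 58, 72, 83, 84
n = 6 (even)
Middle values: 58 and 72
Median = (58+72)/2 = 65.0000

Median = 65.0000


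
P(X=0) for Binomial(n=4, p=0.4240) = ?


C(4,0) = 1
p^0 = 1.000000
(1-p)^4 = 0.110075
P = 1 * 1.000000 * 0.110075 = 0.1101

P(X=0) = 0.1101


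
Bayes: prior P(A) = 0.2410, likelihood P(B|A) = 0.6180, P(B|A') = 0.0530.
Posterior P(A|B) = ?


P(B) = P(B|A)*P(A) + P(B|A')*P(A')
= 0.6180*0.2410 + 0.0530*0.7590
= 0.148938 + 0.040227 = 0.189165
P(A|B) = 0.148938/0.189165 = 0.7873

P(A|B) = 0.7873


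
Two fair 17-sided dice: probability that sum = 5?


Total outcomes = 17×17 = 289
Favorable (sum = 5): 4
P = 4/289 = 0.0138

P = 0.0138


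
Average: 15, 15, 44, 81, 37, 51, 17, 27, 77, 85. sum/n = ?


Sum = 15 + 15 + 44 + 81 + 37 + 51 + 17 + 27 + 77 + 85 = 449
n = 10
Mean = 449/10 = 44.9000

Mean = 44.9000


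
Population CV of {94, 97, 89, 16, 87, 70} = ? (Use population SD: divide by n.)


Mean = 75.5000
SD = 27.9568
CV = (27.9568/75.5000)*100 = 37.0289%

CV = 37.0289%


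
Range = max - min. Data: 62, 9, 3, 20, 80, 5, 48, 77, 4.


Max = 80, Min = 3
Range = 80 - 3 = 77

Range = 77


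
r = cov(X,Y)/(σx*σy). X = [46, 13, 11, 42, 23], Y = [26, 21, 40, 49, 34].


Mean X = 27.0000, Mean Y = 34.0000
SD X = 14.518953, SD Y = 9.939819
Cov = 31.800000
r = 31.800000/(14.518953*9.939819) = 0.2204

r = 0.2204


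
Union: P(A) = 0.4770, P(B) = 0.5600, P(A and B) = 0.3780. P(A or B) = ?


P(A∪B) = 0.4770 + 0.5600 - 0.3780
= 1.0370 - 0.3780
= 0.6590

P(A∪B) = 0.6590


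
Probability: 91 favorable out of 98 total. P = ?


P = 91/98 = 0.9286

P = 0.9286


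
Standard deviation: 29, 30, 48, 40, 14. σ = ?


Mean = 32.2000
Variance = 131.3600
SD = sqrt(131.3600) = 11.4612

SD = 11.4612


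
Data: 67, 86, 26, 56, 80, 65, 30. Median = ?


Sorted: 26, 30, 56, 65, 67, 80, 86
n = 7 (odd)
Middle value = 65

Median = 65


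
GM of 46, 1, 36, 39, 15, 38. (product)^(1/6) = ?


Product = 46 × 1 × 36 × 39 × 15 × 38 = 36812880
GM = 36812880^(1/6) = 18.2390

GM = 18.2390


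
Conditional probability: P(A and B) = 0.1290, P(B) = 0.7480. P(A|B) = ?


P(A|B) = 0.1290/0.7480 = 0.1725

P(A|B) = 0.1725


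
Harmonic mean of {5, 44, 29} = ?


Sum of reciprocals = 1/5 + 1/44 + 1/29 = 0.257210
HM = 3/0.257210 = 11.6636

HM = 11.6636


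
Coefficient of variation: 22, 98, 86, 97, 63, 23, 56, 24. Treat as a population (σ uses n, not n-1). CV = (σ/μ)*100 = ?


Mean = 58.6250
SD = 30.8380
CV = (30.8380/58.6250)*100 = 52.6022%

CV = 52.6022%


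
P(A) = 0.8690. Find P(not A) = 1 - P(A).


P(not A) = 1 - 0.8690 = 0.1310

P(not A) = 0.1310


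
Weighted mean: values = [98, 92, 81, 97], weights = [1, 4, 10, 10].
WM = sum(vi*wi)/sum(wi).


Numerator = 98*1 + 92*4 + 81*10 + 97*10 = 2246
Denominator = 1 + 4 + 10 + 10 = 25
WM = 2246/25 = 89.8400

WM = 89.8400


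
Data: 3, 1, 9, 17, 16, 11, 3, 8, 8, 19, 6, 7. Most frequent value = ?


Frequencies: 1:1, 3:2, 6:1, 7:1, 8:2, 9:1, 11:1, 16:1, 17:1, 19:1
Max frequency = 2
Mode = 3, 8

Mode = 3, 8


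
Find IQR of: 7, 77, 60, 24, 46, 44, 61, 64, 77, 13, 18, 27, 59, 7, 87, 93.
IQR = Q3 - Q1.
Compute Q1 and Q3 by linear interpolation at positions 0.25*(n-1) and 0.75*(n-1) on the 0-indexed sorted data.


Sorted: 7, 7, 13, 18, 24, 27, 44, 46, 59, 60, 61, 64, 77, 77, 87, 93
Q1 (25th %ile) = 22.5000
Q3 (75th %ile) = 67.2500
IQR = 67.2500 - 22.5000 = 44.7500

IQR = 44.7500


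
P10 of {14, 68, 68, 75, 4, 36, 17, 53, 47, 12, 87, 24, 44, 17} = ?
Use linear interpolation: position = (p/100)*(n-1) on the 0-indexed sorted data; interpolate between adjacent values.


Sorted: 4, 12, 14, 17, 17, 24, 36, 44, 47, 53, 68, 68, 75, 87
n = 14
Index = 10/100 * 13 = 1.3000
Lower = data[1] = 12, Upper = data[2] = 14
P10 = 12 + 0.3000*(2) = 12.6000

P10 = 12.6000


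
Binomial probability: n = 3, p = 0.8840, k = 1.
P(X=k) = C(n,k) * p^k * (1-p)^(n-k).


C(3,1) = 3
p^1 = 0.884000
(1-p)^2 = 0.013456
P = 3 * 0.884000 * 0.013456 = 0.0357

P(X=1) = 0.0357


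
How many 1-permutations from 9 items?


P(9,1) = 9!/8!
= 362880/40320
= 9

P(9,1) = 9


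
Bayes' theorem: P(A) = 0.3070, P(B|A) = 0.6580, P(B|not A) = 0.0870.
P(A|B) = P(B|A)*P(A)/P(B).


P(B) = P(B|A)*P(A) + P(B|A')*P(A')
= 0.6580*0.3070 + 0.0870*0.6930
= 0.202006 + 0.060291 = 0.262297
P(A|B) = 0.202006/0.262297 = 0.7701

P(A|B) = 0.7701


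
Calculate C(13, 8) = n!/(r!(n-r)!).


C(13,8) = 13!/(8! × 5!)
= 6227020800/(40320 × 120)
= 1287

C(13,8) = 1287


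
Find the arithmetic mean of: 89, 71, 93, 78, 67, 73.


Sum = 89 + 71 + 93 + 78 + 67 + 73 = 471
n = 6
Mean = 471/6 = 78.5000

Mean = 78.5000


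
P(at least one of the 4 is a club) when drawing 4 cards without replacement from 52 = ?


P(at least one) = 1 - P(none)
P(none) = (39/52) × (38/51) × (37/50) × (36/49) = 0.303818
P(at least one) = 1 - 0.303818 = 0.6962

P = 0.6962


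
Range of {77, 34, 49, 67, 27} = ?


Max = 77, Min = 27
Range = 77 - 27 = 50

Range = 50


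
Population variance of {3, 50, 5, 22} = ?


Mean = 20.0000
Squared deviations: 289.0000, 900.0000, 225.0000, 4.0000
Sum = 1418.0000
Variance = 1418.0000/4 = 354.5000

Variance = 354.5000


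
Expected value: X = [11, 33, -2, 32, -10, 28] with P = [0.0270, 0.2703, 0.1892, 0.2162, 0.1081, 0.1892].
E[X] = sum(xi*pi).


E[X] = 11*0.0270 + 33*0.2703 - 2*0.1892 + 32*0.2162 - 10*0.1081 + 28*0.1892
= 0.2970 + 8.9199 - 0.3784 + 6.9184 - 1.0810 + 5.2976
= 19.9735

E[X] = 19.9735


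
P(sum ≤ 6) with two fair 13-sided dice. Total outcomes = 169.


Total outcomes = 13×13 = 169
Favorable (sum ≤ 6): 15
P = 15/169 = 0.0888

P = 0.0888


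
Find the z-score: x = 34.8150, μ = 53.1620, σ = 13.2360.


z = (34.8150 - 53.1620)/13.2360
= -18.3470/13.2360
= -1.3861

z = -1.3861


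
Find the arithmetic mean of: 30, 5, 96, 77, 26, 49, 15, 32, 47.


Sum = 30 + 5 + 96 + 77 + 26 + 49 + 15 + 32 + 47 = 377
n = 9
Mean = 377/9 = 41.8889

Mean = 41.8889


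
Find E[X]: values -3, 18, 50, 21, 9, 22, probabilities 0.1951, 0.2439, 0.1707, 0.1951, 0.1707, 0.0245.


E[X] = -3*0.1951 + 18*0.2439 + 50*0.1707 + 21*0.1951 + 9*0.1707 + 22*0.0245
= -0.5853 + 4.3902 + 8.5350 + 4.0971 + 1.5363 + 0.5390
= 18.5123

E[X] = 18.5123


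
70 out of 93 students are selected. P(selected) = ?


P = 70/93 = 0.7527

P = 0.7527


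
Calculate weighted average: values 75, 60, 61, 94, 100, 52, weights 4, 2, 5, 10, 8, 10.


Numerator = 75*4 + 60*2 + 61*5 + 94*10 + 100*8 + 52*10 = 2985
Denominator = 4 + 2 + 5 + 10 + 8 + 10 = 39
WM = 2985/39 = 76.5385

WM = 76.5385


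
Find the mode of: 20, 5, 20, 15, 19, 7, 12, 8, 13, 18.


Frequencies: 5:1, 7:1, 8:1, 12:1, 13:1, 15:1, 18:1, 19:1, 20:2
Max frequency = 2
Mode = 20

Mode = 20


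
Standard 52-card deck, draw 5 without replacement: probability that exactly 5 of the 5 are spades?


Hypergeometric: P(X=5) = C(13,5)·C(39,0) / C(52,5)
= 1287 × 1 / 2598960
= 1287/2598960 = 0.0005

P = 0.0005


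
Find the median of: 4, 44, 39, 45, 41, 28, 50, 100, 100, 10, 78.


Sorted: 4, 10, 28, 39, 41, 44, 45, 50, 78, 100, 100
n = 11 (odd)
Middle value = 44

Median = 44


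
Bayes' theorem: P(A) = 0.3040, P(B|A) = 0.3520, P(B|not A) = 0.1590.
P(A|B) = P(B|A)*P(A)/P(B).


P(B) = P(B|A)*P(A) + P(B|A')*P(A')
= 0.3520*0.3040 + 0.1590*0.6960
= 0.107008 + 0.110664 = 0.217672
P(A|B) = 0.107008/0.217672 = 0.4916

P(A|B) = 0.4916


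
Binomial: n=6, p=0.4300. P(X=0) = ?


C(6,0) = 1
p^0 = 1.000000
(1-p)^6 = 0.034296
P = 1 * 1.000000 * 0.034296 = 0.0343

P(X=0) = 0.0343


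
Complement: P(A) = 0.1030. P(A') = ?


P(not A) = 1 - 0.1030 = 0.8970

P(not A) = 0.8970


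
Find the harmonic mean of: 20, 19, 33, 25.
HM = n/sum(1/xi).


Sum of reciprocals = 1/20 + 1/19 + 1/33 + 1/25 = 0.172935
HM = 4/0.172935 = 23.1301

HM = 23.1301


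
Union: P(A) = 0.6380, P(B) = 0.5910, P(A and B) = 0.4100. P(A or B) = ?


P(A∪B) = 0.6380 + 0.5910 - 0.4100
= 1.2290 - 0.4100
= 0.8190

P(A∪B) = 0.8190


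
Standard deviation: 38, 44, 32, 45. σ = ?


Mean = 39.7500
Variance = 27.1875
SD = sqrt(27.1875) = 5.2142

SD = 5.2142


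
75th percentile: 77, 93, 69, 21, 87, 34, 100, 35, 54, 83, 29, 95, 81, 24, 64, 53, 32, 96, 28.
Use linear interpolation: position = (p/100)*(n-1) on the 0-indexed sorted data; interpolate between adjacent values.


Sorted: 21, 24, 28, 29, 32, 34, 35, 53, 54, 64, 69, 77, 81, 83, 87, 93, 95, 96, 100
n = 19
Index = 75/100 * 18 = 13.5000
Lower = data[13] = 83, Upper = data[14] = 87
P75 = 83 + 0.5000*(4) = 85.0000

P75 = 85.0000


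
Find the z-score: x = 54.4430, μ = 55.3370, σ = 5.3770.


z = (54.4430 - 55.3370)/5.3770
= -0.8940/5.3770
= -0.1663

z = -0.1663


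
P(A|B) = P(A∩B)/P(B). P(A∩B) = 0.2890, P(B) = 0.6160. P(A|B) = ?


P(A|B) = 0.2890/0.6160 = 0.4692

P(A|B) = 0.4692


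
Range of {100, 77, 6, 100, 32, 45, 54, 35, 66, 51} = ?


Max = 100, Min = 6
Range = 100 - 6 = 94

Range = 94


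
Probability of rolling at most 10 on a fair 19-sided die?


Favorable outcomes (roll ≤ 10): 10
Total outcomes = 19
P = 10/19 = 0.5263

P = 0.5263


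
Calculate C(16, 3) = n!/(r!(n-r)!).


C(16,3) = 16!/(3! × 13!)
= 20922789888000/(6 × 6227020800)
= 560

C(16,3) = 560


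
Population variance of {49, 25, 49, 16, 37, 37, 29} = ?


Mean = 34.5714
Squared deviations: 208.1837, 91.6122, 208.1837, 344.8980, 5.8980, 5.8980, 31.0408
Sum = 895.7143
Variance = 895.7143/7 = 127.9592

Variance = 127.9592


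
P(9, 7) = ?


P(9,7) = 9!/2!
= 362880/2
= 181440

P(9,7) = 181440


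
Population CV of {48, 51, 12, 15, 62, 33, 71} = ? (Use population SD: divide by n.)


Mean = 41.7143
SD = 20.9333
CV = (20.9333/41.7143)*100 = 50.1826%

CV = 50.1826%


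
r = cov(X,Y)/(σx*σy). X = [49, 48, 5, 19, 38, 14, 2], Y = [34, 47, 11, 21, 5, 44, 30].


Mean X = 25.0000, Mean Y = 27.4286
SD X = 18.361450, SD Y = 14.744075
Cov = 63.142857
r = 63.142857/(18.361450*14.744075) = 0.2332

r = 0.2332


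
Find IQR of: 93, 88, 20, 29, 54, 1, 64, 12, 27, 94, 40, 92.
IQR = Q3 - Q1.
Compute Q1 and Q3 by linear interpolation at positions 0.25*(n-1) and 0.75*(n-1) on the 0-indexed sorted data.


Sorted: 1, 12, 20, 27, 29, 40, 54, 64, 88, 92, 93, 94
Q1 (25th %ile) = 25.2500
Q3 (75th %ile) = 89.0000
IQR = 89.0000 - 25.2500 = 63.7500

IQR = 63.7500


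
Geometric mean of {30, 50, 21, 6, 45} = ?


Product = 30 × 50 × 21 × 6 × 45 = 8505000
GM = 8505000^(1/5) = 24.3184

GM = 24.3184


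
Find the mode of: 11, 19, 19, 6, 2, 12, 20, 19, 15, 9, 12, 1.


Frequencies: 1:1, 2:1, 6:1, 9:1, 11:1, 12:2, 15:1, 19:3, 20:1
Max frequency = 3
Mode = 19

Mode = 19


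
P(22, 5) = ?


P(22,5) = 22!/17!
= 1124000727777607680000/355687428096000
= 3160080

P(22,5) = 3160080


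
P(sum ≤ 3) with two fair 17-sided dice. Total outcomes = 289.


Total outcomes = 17×17 = 289
Favorable (sum ≤ 3): 3
P = 3/289 = 0.0104

P = 0.0104


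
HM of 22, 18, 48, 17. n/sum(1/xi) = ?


Sum of reciprocals = 1/22 + 1/18 + 1/48 + 1/17 = 0.180667
HM = 4/0.180667 = 22.1402

HM = 22.1402


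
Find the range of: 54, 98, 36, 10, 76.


Max = 98, Min = 10
Range = 98 - 10 = 88

Range = 88


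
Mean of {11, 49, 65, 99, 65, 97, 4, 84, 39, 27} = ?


Sum = 11 + 49 + 65 + 99 + 65 + 97 + 4 + 84 + 39 + 27 = 540
n = 10
Mean = 540/10 = 54.0000

Mean = 54.0000


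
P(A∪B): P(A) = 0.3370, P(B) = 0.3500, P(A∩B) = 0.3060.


P(A∪B) = 0.3370 + 0.3500 - 0.3060
= 0.6870 - 0.3060
= 0.3810

P(A∪B) = 0.3810


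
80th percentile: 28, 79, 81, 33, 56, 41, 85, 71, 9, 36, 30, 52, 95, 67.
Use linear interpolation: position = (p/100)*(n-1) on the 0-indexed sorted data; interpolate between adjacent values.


Sorted: 9, 28, 30, 33, 36, 41, 52, 56, 67, 71, 79, 81, 85, 95
n = 14
Index = 80/100 * 13 = 10.4000
Lower = data[10] = 79, Upper = data[11] = 81
P80 = 79 + 0.4000*(2) = 79.8000

P80 = 79.8000


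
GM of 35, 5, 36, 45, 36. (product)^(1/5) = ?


Product = 35 × 5 × 36 × 45 × 36 = 10206000
GM = 10206000^(1/5) = 25.2215

GM = 25.2215


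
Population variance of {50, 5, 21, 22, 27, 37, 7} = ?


Mean = 24.1429
Squared deviations: 668.5918, 366.4490, 9.8776, 4.5918, 8.1633, 165.3061, 293.8776
Sum = 1516.8571
Variance = 1516.8571/7 = 216.6939

Variance = 216.6939


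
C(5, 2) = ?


C(5,2) = 5!/(2! × 3!)
= 120/(2 × 6)
= 10

C(5,2) = 10


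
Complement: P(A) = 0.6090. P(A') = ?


P(not A) = 1 - 0.6090 = 0.3910

P(not A) = 0.3910


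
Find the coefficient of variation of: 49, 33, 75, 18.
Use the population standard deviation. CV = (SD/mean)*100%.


Mean = 43.7500
SD = 21.1113
CV = (21.1113/43.7500)*100 = 48.2544%

CV = 48.2544%


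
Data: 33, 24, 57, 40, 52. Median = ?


Sorted: 24, 33, 40, 52, 57
n = 5 (odd)
Middle value = 40

Median = 40


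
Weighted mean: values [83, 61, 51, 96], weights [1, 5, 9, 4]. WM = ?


Numerator = 83*1 + 61*5 + 51*9 + 96*4 = 1231
Denominator = 1 + 5 + 9 + 4 = 19
WM = 1231/19 = 64.7895

WM = 64.7895


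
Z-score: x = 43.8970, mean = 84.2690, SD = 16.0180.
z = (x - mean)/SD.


z = (43.8970 - 84.2690)/16.0180
= -40.3720/16.0180
= -2.5204

z = -2.5204


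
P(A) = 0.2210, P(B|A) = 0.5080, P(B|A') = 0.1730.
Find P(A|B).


P(B) = P(B|A)*P(A) + P(B|A')*P(A')
= 0.5080*0.2210 + 0.1730*0.7790
= 0.112268 + 0.134767 = 0.247035
P(A|B) = 0.112268/0.247035 = 0.4545

P(A|B) = 0.4545


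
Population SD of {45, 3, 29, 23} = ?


Mean = 25.0000
Variance = 226.0000
SD = sqrt(226.0000) = 15.0333

SD = 15.0333


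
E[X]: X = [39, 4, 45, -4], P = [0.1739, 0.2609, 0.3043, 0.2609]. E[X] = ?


E[X] = 39*0.1739 + 4*0.2609 + 45*0.3043 - 4*0.2609
= 6.7821 + 1.0436 + 13.6935 - 1.0436
= 20.4756

E[X] = 20.4756


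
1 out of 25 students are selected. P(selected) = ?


P = 1/25 = 0.0400

P = 0.0400


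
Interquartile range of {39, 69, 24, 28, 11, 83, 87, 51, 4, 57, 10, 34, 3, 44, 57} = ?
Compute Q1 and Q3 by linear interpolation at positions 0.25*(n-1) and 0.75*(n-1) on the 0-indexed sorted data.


Sorted: 3, 4, 10, 11, 24, 28, 34, 39, 44, 51, 57, 57, 69, 83, 87
Q1 (25th %ile) = 17.5000
Q3 (75th %ile) = 57.0000
IQR = 57.0000 - 17.5000 = 39.5000

IQR = 39.5000


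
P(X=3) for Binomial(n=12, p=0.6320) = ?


C(12,3) = 220
p^3 = 0.252436
(1-p)^9 = 0.000124
P = 220 * 0.252436 * 0.000124 = 0.0069

P(X=3) = 0.0069


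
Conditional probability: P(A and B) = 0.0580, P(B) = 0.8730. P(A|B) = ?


P(A|B) = 0.0580/0.8730 = 0.0664

P(A|B) = 0.0664


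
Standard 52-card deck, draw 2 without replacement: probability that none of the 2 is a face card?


P(no face cards) = (40/52) × (39/51)
= 0.5882

P = 0.5882


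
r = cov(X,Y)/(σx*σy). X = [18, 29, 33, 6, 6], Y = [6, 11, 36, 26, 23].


Mean X = 18.4000, Mean Y = 20.4000
SD X = 11.253444, SD Y = 10.744301
Cov = 6.440000
r = 6.440000/(11.253444*10.744301) = 0.0533

r = 0.0533


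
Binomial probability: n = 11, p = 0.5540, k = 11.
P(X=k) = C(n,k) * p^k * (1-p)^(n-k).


C(11,11) = 1
p^11 = 0.001509
(1-p)^0 = 1.000000
P = 1 * 0.001509 * 1.000000 = 0.0015

P(X=11) = 0.0015


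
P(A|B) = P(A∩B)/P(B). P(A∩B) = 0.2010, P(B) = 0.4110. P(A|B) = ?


P(A|B) = 0.2010/0.4110 = 0.4891

P(A|B) = 0.4891


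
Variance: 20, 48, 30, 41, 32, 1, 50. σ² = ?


Mean = 31.7143
Squared deviations: 137.2245, 265.2245, 2.9388, 86.2245, 0.0816, 943.3673, 334.3673
Sum = 1769.4286
Variance = 1769.4286/7 = 252.7755

Variance = 252.7755


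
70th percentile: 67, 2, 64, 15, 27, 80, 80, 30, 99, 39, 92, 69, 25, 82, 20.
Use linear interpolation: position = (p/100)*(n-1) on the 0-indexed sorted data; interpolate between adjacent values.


Sorted: 2, 15, 20, 25, 27, 30, 39, 64, 67, 69, 80, 80, 82, 92, 99
n = 15
Index = 70/100 * 14 = 9.8000
Lower = data[9] = 69, Upper = data[10] = 80
P70 = 69 + 0.8000*(11) = 77.8000

P70 = 77.8000


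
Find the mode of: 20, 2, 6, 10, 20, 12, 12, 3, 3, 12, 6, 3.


Frequencies: 2:1, 3:3, 6:2, 10:1, 12:3, 20:2
Max frequency = 3
Mode = 3, 12

Mode = 3, 12


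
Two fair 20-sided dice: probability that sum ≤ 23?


Total outcomes = 20×20 = 400
Favorable (sum ≤ 23): 247
P = 247/400 = 0.6175

P = 0.6175


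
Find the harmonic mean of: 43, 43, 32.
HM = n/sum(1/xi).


Sum of reciprocals = 1/43 + 1/43 + 1/32 = 0.077762
HM = 3/0.077762 = 38.5794

HM = 38.5794


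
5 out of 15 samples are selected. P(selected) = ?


P = 5/15 = 0.3333

P = 0.3333


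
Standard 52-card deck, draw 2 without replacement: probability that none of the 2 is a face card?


P(no face cards) = (40/52) × (39/51)
= 0.5882

P = 0.5882


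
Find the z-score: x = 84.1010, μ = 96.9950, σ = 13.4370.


z = (84.1010 - 96.9950)/13.4370
= -12.8940/13.4370
= -0.9596

z = -0.9596


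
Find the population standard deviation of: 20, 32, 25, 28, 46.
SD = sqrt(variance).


Mean = 30.2000
Variance = 77.7600
SD = sqrt(77.7600) = 8.8182

SD = 8.8182


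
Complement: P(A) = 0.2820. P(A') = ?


P(not A) = 1 - 0.2820 = 0.7180

P(not A) = 0.7180


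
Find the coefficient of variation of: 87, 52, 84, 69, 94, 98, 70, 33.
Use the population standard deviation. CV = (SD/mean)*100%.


Mean = 73.3750
SD = 20.7602
CV = (20.7602/73.3750)*100 = 28.2932%

CV = 28.2932%


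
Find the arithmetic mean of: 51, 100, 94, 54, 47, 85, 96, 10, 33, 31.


Sum = 51 + 100 + 94 + 54 + 47 + 85 + 96 + 10 + 33 + 31 = 601
n = 10
Mean = 601/10 = 60.1000

Mean = 60.1000


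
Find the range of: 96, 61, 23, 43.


Max = 96, Min = 23
Range = 96 - 23 = 73

Range = 73


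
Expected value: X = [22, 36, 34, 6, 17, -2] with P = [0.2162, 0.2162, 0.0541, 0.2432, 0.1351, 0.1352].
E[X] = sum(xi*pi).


E[X] = 22*0.2162 + 36*0.2162 + 34*0.0541 + 6*0.2432 + 17*0.1351 - 2*0.1352
= 4.7564 + 7.7832 + 1.8394 + 1.4592 + 2.2967 - 0.2704
= 17.8645

E[X] = 17.8645


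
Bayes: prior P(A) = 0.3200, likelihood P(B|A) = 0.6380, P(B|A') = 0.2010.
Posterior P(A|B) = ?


P(B) = P(B|A)*P(A) + P(B|A')*P(A')
= 0.6380*0.3200 + 0.2010*0.6800
= 0.204160 + 0.136680 = 0.340840
P(A|B) = 0.204160/0.340840 = 0.5990

P(A|B) = 0.5990


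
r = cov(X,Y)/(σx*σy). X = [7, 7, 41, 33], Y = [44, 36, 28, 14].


Mean X = 22.0000, Mean Y = 30.5000
SD X = 15.264338, SD Y = 11.079260
Cov = -128.500000
r = -128.500000/(15.264338*11.079260) = -0.7598

r = -0.7598


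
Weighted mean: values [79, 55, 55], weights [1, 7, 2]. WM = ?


Numerator = 79*1 + 55*7 + 55*2 = 574
Denominator = 1 + 7 + 2 = 10
WM = 574/10 = 57.4000

WM = 57.4000


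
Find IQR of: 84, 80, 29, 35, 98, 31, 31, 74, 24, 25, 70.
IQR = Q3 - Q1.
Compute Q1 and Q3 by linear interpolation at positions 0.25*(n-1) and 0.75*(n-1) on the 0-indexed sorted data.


Sorted: 24, 25, 29, 31, 31, 35, 70, 74, 80, 84, 98
Q1 (25th %ile) = 30.0000
Q3 (75th %ile) = 77.0000
IQR = 77.0000 - 30.0000 = 47.0000

IQR = 47.0000


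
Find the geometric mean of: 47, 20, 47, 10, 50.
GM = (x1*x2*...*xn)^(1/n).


Product = 47 × 20 × 47 × 10 × 50 = 22090000
GM = 22090000^(1/5) = 29.4333

GM = 29.4333


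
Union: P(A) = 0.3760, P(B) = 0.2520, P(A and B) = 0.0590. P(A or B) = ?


P(A∪B) = 0.3760 + 0.2520 - 0.0590
= 0.6280 - 0.0590
= 0.5690

P(A∪B) = 0.5690


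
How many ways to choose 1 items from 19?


C(19,1) = 19!/(1! × 18!)
= 121645100408832000/(1 × 6402373705728000)
= 19

C(19,1) = 19


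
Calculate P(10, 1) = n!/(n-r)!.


P(10,1) = 10!/9!
= 3628800/362880
= 10

P(10,1) = 10


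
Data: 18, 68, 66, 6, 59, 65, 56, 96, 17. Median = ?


Sorted: 6, 17, 18, 56, 59, 65, 66, 68, 96
n = 9 (odd)
Middle value = 59

Median = 59


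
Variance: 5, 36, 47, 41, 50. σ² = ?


Mean = 35.8000
Squared deviations: 948.6400, 0.0400, 125.4400, 27.0400, 201.6400
Sum = 1302.8000
Variance = 1302.8000/5 = 260.5600

Variance = 260.5600


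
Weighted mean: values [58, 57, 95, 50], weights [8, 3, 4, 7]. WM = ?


Numerator = 58*8 + 57*3 + 95*4 + 50*7 = 1365
Denominator = 8 + 3 + 4 + 7 = 22
WM = 1365/22 = 62.0455

WM = 62.0455


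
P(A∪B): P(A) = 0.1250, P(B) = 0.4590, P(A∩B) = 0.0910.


P(A∪B) = 0.1250 + 0.4590 - 0.0910
= 0.5840 - 0.0910
= 0.4930

P(A∪B) = 0.4930


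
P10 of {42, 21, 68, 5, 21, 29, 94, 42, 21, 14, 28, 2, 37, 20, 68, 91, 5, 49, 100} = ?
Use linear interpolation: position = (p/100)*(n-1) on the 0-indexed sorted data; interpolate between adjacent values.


Sorted: 2, 5, 5, 14, 20, 21, 21, 21, 28, 29, 37, 42, 42, 49, 68, 68, 91, 94, 100
n = 19
Index = 10/100 * 18 = 1.8000
Lower = data[1] = 5, Upper = data[2] = 5
P10 = 5 + 0.8000*(0) = 5.0000

P10 = 5.0000


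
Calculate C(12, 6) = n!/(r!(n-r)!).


C(12,6) = 12!/(6! × 6!)
= 479001600/(720 × 720)
= 924

C(12,6) = 924


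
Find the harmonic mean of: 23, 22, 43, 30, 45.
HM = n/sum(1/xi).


Sum of reciprocals = 1/23 + 1/22 + 1/43 + 1/30 + 1/45 = 0.167744
HM = 5/0.167744 = 29.8073

HM = 29.8073


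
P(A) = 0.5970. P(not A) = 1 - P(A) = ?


P(not A) = 1 - 0.5970 = 0.4030

P(not A) = 0.4030


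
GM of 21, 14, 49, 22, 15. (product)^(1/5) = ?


Product = 21 × 14 × 49 × 22 × 15 = 4753980
GM = 4753980^(1/5) = 21.6477

GM = 21.6477


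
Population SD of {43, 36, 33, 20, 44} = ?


Mean = 35.2000
Variance = 74.9600
SD = sqrt(74.9600) = 8.6579

SD = 8.6579


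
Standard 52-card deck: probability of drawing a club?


13 clubs in 52 cards
P = 13/52 = 0.2500

P = 0.2500


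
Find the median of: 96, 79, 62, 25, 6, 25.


Sorted: 6, 25, 25, 62, 79, 96
n = 6 (even)
Middle values: 25 and 62
Median = (25+62)/2 = 43.5000

Median = 43.5000


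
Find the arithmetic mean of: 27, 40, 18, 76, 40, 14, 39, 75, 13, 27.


Sum = 27 + 40 + 18 + 76 + 40 + 14 + 39 + 75 + 13 + 27 = 369
n = 10
Mean = 369/10 = 36.9000

Mean = 36.9000


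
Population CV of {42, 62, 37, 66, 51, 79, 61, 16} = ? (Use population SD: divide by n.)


Mean = 51.7500
SD = 18.4645
CV = (18.4645/51.7500)*100 = 35.6802%

CV = 35.6802%


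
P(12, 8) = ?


P(12,8) = 12!/4!
= 479001600/24
= 19958400

P(12,8) = 19958400


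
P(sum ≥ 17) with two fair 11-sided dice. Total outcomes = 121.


Total outcomes = 11×11 = 121
Favorable (sum ≥ 17): 21
P = 21/121 = 0.1736

P = 0.1736


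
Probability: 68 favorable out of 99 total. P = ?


P = 68/99 = 0.6869

P = 0.6869


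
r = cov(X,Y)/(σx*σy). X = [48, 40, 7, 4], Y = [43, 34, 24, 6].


Mean X = 24.7500, Mean Y = 26.7500
SD X = 19.485572, SD Y = 13.736357
Cov = 241.937500
r = 241.937500/(19.485572*13.736357) = 0.9039

r = 0.9039


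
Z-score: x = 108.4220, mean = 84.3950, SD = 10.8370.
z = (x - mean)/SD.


z = (108.4220 - 84.3950)/10.8370
= 24.0270/10.8370
= 2.2171

z = 2.2171


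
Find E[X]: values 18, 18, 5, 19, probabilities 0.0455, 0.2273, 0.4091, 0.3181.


E[X] = 18*0.0455 + 18*0.2273 + 5*0.4091 + 19*0.3181
= 0.8190 + 4.0914 + 2.0455 + 6.0439
= 12.9998

E[X] = 12.9998


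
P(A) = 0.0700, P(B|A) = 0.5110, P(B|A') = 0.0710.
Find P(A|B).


P(B) = P(B|A)*P(A) + P(B|A')*P(A')
= 0.5110*0.0700 + 0.0710*0.9300
= 0.035770 + 0.066030 = 0.101800
P(A|B) = 0.035770/0.101800 = 0.3514

P(A|B) = 0.3514


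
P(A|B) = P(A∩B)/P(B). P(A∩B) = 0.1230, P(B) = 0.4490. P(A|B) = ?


P(A|B) = 0.1230/0.4490 = 0.2739

P(A|B) = 0.2739


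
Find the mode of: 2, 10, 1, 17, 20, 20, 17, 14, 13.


Frequencies: 1:1, 2:1, 10:1, 13:1, 14:1, 17:2, 20:2
Max frequency = 2
Mode = 17, 20

Mode = 17, 20


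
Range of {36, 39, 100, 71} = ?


Max = 100, Min = 36
Range = 100 - 36 = 64

Range = 64


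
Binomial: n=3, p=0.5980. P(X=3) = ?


C(3,3) = 1
p^3 = 0.213847
(1-p)^0 = 1.000000
P = 1 * 0.213847 * 1.000000 = 0.2138

P(X=3) = 0.2138


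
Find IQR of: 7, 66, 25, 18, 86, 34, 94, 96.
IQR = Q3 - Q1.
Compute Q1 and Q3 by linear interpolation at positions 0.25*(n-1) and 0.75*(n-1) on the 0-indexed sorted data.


Sorted: 7, 18, 25, 34, 66, 86, 94, 96
Q1 (25th %ile) = 23.2500
Q3 (75th %ile) = 88.0000
IQR = 88.0000 - 23.2500 = 64.7500

IQR = 64.7500


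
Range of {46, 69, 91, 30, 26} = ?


Max = 91, Min = 26
Range = 91 - 26 = 65

Range = 65


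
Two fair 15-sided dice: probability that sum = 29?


Total outcomes = 15×15 = 225
Favorable (sum = 29): 2
P = 2/225 = 0.0089

P = 0.0089


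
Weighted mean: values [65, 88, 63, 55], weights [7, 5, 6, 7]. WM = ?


Numerator = 65*7 + 88*5 + 63*6 + 55*7 = 1658
Denominator = 7 + 5 + 6 + 7 = 25
WM = 1658/25 = 66.3200

WM = 66.3200


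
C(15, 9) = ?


C(15,9) = 15!/(9! × 6!)
= 1307674368000/(362880 × 720)
= 5005

C(15,9) = 5005


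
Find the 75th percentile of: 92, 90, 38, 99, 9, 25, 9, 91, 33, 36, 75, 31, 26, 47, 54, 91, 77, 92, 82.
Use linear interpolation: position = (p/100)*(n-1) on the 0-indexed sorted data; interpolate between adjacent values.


Sorted: 9, 9, 25, 26, 31, 33, 36, 38, 47, 54, 75, 77, 82, 90, 91, 91, 92, 92, 99
n = 19
Index = 75/100 * 18 = 13.5000
Lower = data[13] = 90, Upper = data[14] = 91
P75 = 90 + 0.5000*(1) = 90.5000

P75 = 90.5000


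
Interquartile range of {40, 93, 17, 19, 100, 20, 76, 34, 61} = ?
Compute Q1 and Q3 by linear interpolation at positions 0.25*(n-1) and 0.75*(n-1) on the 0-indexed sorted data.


Sorted: 17, 19, 20, 34, 40, 61, 76, 93, 100
Q1 (25th %ile) = 20.0000
Q3 (75th %ile) = 76.0000
IQR = 76.0000 - 20.0000 = 56.0000

IQR = 56.0000


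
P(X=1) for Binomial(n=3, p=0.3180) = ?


C(3,1) = 3
p^1 = 0.318000
(1-p)^2 = 0.465124
P = 3 * 0.318000 * 0.465124 = 0.4437

P(X=1) = 0.4437


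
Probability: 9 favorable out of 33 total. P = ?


P = 9/33 = 0.2727

P = 0.2727


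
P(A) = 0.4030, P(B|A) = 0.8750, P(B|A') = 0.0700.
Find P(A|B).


P(B) = P(B|A)*P(A) + P(B|A')*P(A')
= 0.8750*0.4030 + 0.0700*0.5970
= 0.352625 + 0.041790 = 0.394415
P(A|B) = 0.352625/0.394415 = 0.8940

P(A|B) = 0.8940


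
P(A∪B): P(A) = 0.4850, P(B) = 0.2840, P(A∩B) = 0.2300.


P(A∪B) = 0.4850 + 0.2840 - 0.2300
= 0.7690 - 0.2300
= 0.5390

P(A∪B) = 0.5390


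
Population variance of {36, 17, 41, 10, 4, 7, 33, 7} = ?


Mean = 19.3750
Squared deviations: 276.3906, 5.6406, 467.6406, 87.8906, 236.3906, 153.1406, 185.6406, 153.1406
Sum = 1565.8750
Variance = 1565.8750/8 = 195.7344

Variance = 195.7344


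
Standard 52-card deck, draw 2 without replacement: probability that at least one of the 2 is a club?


P(at least one) = 1 - P(none)
P(none) = (39/52) × (38/51) = 0.558824
P(at least one) = 1 - 0.558824 = 0.4412

P = 0.4412


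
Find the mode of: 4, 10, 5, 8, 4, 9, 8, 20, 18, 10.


Frequencies: 4:2, 5:1, 8:2, 9:1, 10:2, 18:1, 20:1
Max frequency = 2
Mode = 4, 8, 10

Mode = 4, 8, 10


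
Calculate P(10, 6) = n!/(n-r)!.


P(10,6) = 10!/4!
= 3628800/24
= 151200

P(10,6) = 151200


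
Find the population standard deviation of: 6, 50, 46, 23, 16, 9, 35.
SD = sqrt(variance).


Mean = 26.4286
Variance = 264.8163
SD = sqrt(264.8163) = 16.2732

SD = 16.2732


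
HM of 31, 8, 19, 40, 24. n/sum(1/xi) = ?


Sum of reciprocals = 1/31 + 1/8 + 1/19 + 1/40 + 1/24 = 0.276556
HM = 5/0.276556 = 18.0795

HM = 18.0795


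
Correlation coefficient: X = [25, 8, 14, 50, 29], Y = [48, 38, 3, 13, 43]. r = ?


Mean X = 25.2000, Mean Y = 29.0000
SD X = 14.496896, SD Y = 17.720045
Cov = -42.200000
r = -42.200000/(14.496896*17.720045) = -0.1643

r = -0.1643


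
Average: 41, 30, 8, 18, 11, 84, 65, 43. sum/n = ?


Sum = 41 + 30 + 8 + 18 + 11 + 84 + 65 + 43 = 300
n = 8
Mean = 300/8 = 37.5000

Mean = 37.5000


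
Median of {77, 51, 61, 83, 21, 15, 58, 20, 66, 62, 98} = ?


Sorted: 15, 20, 21, 51, 58, 61, 62, 66, 77, 83, 98
n = 11 (odd)
Middle value = 61

Median = 61


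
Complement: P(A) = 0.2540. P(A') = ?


P(not A) = 1 - 0.2540 = 0.7460

P(not A) = 0.7460


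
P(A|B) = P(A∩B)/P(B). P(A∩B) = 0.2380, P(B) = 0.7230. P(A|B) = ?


P(A|B) = 0.2380/0.7230 = 0.3292

P(A|B) = 0.3292


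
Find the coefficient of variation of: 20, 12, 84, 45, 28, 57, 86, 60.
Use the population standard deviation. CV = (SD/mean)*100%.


Mean = 49.0000
SD = 26.0912
CV = (26.0912/49.0000)*100 = 53.2473%

CV = 53.2473%


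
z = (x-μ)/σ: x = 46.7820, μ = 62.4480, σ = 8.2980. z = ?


z = (46.7820 - 62.4480)/8.2980
= -15.6660/8.2980
= -1.8879

z = -1.8879


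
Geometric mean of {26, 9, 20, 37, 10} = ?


Product = 26 × 9 × 20 × 37 × 10 = 1731600
GM = 1731600^(1/5) = 17.6884

GM = 17.6884


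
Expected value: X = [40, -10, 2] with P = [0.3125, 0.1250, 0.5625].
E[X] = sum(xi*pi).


E[X] = 40*0.3125 - 10*0.1250 + 2*0.5625
= 12.5000 - 1.2500 + 1.1250
= 12.3750

E[X] = 12.3750


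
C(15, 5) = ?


C(15,5) = 15!/(5! × 10!)
= 1307674368000/(120 × 3628800)
= 3003

C(15,5) = 3003


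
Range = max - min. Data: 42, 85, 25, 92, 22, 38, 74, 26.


Max = 92, Min = 22
Range = 92 - 22 = 70

Range = 70


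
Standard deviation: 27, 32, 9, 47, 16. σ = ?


Mean = 26.2000
Variance = 173.3600
SD = sqrt(173.3600) = 13.1666

SD = 13.1666


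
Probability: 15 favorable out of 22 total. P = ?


P = 15/22 = 0.6818

P = 0.6818


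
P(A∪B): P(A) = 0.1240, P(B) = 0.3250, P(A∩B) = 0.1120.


P(A∪B) = 0.1240 + 0.3250 - 0.1120
= 0.4490 - 0.1120
= 0.3370

P(A∪B) = 0.3370


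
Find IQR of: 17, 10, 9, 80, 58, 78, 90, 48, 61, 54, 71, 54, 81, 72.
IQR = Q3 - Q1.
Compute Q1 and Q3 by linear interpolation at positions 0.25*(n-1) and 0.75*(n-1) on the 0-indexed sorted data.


Sorted: 9, 10, 17, 48, 54, 54, 58, 61, 71, 72, 78, 80, 81, 90
Q1 (25th %ile) = 49.5000
Q3 (75th %ile) = 76.5000
IQR = 76.5000 - 49.5000 = 27.0000

IQR = 27.0000


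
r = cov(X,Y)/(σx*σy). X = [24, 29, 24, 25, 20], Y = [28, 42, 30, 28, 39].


Mean X = 24.4000, Mean Y = 33.4000
SD X = 2.870540, SD Y = 5.919459
Cov = 3.040000
r = 3.040000/(2.870540*5.919459) = 0.1789

r = 0.1789


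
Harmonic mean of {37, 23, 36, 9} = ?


Sum of reciprocals = 1/37 + 1/23 + 1/36 + 1/9 = 0.209394
HM = 4/0.209394 = 19.1027

HM = 19.1027


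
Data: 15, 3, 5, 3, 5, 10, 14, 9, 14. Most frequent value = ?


Frequencies: 3:2, 5:2, 9:1, 10:1, 14:2, 15:1
Max frequency = 2
Mode = 3, 5, 14

Mode = 3, 5, 14


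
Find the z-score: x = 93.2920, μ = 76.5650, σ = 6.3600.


z = (93.2920 - 76.5650)/6.3600
= 16.7270/6.3600
= 2.6300

z = 2.6300


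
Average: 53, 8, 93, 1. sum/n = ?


Sum = 53 + 8 + 93 + 1 = 155
n = 4
Mean = 155/4 = 38.7500

Mean = 38.7500


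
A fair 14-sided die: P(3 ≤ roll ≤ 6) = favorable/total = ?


Favorable outcomes (3 ≤ roll ≤ 6): 4
Total outcomes = 14
P = 4/14 = 0.2857

P = 0.2857


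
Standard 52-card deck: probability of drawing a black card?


26 black cards in 52 cards
P = 26/52 = 0.5000

P = 0.5000


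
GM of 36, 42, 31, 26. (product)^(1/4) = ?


Product = 36 × 42 × 31 × 26 = 1218672
GM = 1218672^(1/4) = 33.2255

GM = 33.2255


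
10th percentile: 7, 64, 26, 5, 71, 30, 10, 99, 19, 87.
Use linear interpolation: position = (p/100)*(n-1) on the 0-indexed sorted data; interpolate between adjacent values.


Sorted: 5, 7, 10, 19, 26, 30, 64, 71, 87, 99
n = 10
Index = 10/100 * 9 = 0.9000
Lower = data[0] = 5, Upper = data[1] = 7
P10 = 5 + 0.9000*(2) = 6.8000

P10 = 6.8000


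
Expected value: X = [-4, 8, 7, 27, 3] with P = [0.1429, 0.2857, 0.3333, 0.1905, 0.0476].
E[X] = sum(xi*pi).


E[X] = -4*0.1429 + 8*0.2857 + 7*0.3333 + 27*0.1905 + 3*0.0476
= -0.5716 + 2.2856 + 2.3331 + 5.1435 + 0.1428
= 9.3334

E[X] = 9.3334


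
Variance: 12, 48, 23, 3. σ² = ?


Mean = 21.5000
Squared deviations: 90.2500, 702.2500, 2.2500, 342.2500
Sum = 1137.0000
Variance = 1137.0000/4 = 284.2500

Variance = 284.2500


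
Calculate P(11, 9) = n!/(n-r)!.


P(11,9) = 11!/2!
= 39916800/2
= 19958400

P(11,9) = 19958400


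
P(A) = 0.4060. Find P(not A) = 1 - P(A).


P(not A) = 1 - 0.4060 = 0.5940

P(not A) = 0.5940


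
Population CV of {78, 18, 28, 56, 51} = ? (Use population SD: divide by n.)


Mean = 46.2000
SD = 21.2452
CV = (21.2452/46.2000)*100 = 45.9854%

CV = 45.9854%


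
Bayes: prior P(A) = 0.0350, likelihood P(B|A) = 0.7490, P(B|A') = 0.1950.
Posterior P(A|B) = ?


P(B) = P(B|A)*P(A) + P(B|A')*P(A')
= 0.7490*0.0350 + 0.1950*0.9650
= 0.026215 + 0.188175 = 0.214390
P(A|B) = 0.026215/0.214390 = 0.1223

P(A|B) = 0.1223


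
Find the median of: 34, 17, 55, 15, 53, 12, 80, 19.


Sorted: 12, 15, 17, 19, 34, 53, 55, 80
n = 8 (even)
Middle values: 19 and 34
Median = (19+34)/2 = 26.5000

Median = 26.5000


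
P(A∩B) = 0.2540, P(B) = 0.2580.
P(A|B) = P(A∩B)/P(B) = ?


P(A|B) = 0.2540/0.2580 = 0.9845

P(A|B) = 0.9845


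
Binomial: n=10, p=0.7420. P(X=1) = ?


C(10,1) = 10
p^1 = 0.742000
(1-p)^9 = 5.064976e-06
P = 10 * 0.742000 * 5.064976e-06 = 3.7582e-05

P(X=1) = 3.7582e-05


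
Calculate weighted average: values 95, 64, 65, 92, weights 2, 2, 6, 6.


Numerator = 95*2 + 64*2 + 65*6 + 92*6 = 1260
Denominator = 2 + 2 + 6 + 6 = 16
WM = 1260/16 = 78.7500

WM = 78.7500


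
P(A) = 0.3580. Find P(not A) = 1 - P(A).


P(not A) = 1 - 0.3580 = 0.6420

P(not A) = 0.6420


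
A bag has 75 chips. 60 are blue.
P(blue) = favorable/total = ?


P = 60/75 = 0.8000

P = 0.8000


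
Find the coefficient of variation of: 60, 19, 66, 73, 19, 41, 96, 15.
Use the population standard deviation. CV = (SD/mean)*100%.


Mean = 48.6250
SD = 27.8700
CV = (27.8700/48.6250)*100 = 57.3161%

CV = 57.3161%


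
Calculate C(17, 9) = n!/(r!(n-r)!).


C(17,9) = 17!/(9! × 8!)
= 355687428096000/(362880 × 40320)
= 24310

C(17,9) = 24310


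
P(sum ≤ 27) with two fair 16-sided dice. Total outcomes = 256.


Total outcomes = 16×16 = 256
Favorable (sum ≤ 27): 241
P = 241/256 = 0.9414

P = 0.9414


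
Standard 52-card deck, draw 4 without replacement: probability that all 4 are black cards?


P(all black cards) = (26/52) × (25/51) × (24/50) × (23/49)
= 0.0552

P = 0.0552


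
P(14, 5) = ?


P(14,5) = 14!/9!
= 87178291200/362880
= 240240

P(14,5) = 240240


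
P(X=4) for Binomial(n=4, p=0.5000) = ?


C(4,4) = 1
p^4 = 0.062500
(1-p)^0 = 1.000000
P = 1 * 0.062500 * 1.000000 = 0.0625

P(X=4) = 0.0625


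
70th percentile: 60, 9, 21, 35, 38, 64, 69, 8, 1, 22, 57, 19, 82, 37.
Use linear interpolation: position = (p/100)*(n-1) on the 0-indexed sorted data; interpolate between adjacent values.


Sorted: 1, 8, 9, 19, 21, 22, 35, 37, 38, 57, 60, 64, 69, 82
n = 14
Index = 70/100 * 13 = 9.1000
Lower = data[9] = 57, Upper = data[10] = 60
P70 = 57 + 0.1000*(3) = 57.3000

P70 = 57.3000


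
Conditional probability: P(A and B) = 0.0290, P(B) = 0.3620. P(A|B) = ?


P(A|B) = 0.0290/0.3620 = 0.0801

P(A|B) = 0.0801


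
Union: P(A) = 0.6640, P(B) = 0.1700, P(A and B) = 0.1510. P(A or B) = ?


P(A∪B) = 0.6640 + 0.1700 - 0.1510
= 0.8340 - 0.1510
= 0.6830

P(A∪B) = 0.6830


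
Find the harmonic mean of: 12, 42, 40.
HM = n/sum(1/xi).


Sum of reciprocals = 1/12 + 1/42 + 1/40 = 0.132143
HM = 3/0.132143 = 22.7027

HM = 22.7027


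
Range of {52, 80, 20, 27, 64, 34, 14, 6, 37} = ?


Max = 80, Min = 6
Range = 80 - 6 = 74

Range = 74


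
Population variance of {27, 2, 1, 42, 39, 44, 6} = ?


Mean = 23.0000
Squared deviations: 16.0000, 441.0000, 484.0000, 361.0000, 256.0000, 441.0000, 289.0000
Sum = 2288.0000
Variance = 2288.0000/7 = 326.8571

Variance = 326.8571


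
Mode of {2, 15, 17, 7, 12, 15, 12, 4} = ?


Frequencies: 2:1, 4:1, 7:1, 12:2, 15:2, 17:1
Max frequency = 2
Mode = 12, 15

Mode = 12, 15
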